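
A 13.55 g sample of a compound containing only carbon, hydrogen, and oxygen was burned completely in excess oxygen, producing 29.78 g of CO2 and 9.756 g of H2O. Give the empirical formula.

mol C = 29.78 / 44.01 = 0.6767; mass C = 0.6767 × 12.01 = 8.127 g
mol H = 2 × (9.756 / 18.02) = 1.083; mass H = 1.083 × 1.008 = 1.091 g
mass O = 13.55 − (9.218) = 4.332 g → mol O = 0.2707
Smallest is O at 0.2707 mol; normalising gives C 2.499, H 3.999, O 1.000
Multiply by 2: C 5.00, H 8.00, O 2.00 → C5H8O2

C5H8O2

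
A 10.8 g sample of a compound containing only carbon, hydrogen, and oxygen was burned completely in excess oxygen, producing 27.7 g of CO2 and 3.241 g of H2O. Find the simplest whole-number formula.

C7H4O2

mol C = 27.7 / 44.01 = 0.6294; mass C = 0.6294 × 12.01 = 7.559 g
mol H = 2 × (3.241 / 18.02) = 0.3597; mass H = 0.3597 × 1.008 = 0.3626 g
mass O = 10.8 − (7.922) = 2.878 g → mol O = 0.1799
Divide by the smallest (0.1799 mol O): C 3.499, H 2.000, O 1.000
Scaling by 2: C 7.00, H 4.00, O 2.00 → C7H4O2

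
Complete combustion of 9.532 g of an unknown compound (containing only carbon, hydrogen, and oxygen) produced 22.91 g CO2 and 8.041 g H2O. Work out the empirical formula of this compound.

mol C = 22.91 / 44.01 = 0.5206; mass C = 0.5206 × 12.01 = 6.252 g
mol H = 2 × (8.041 / 18.02) = 0.8925; mass H = 0.8925 × 1.008 = 0.8996 g
mass O = 9.532 − (7.152) = 2.380 g → mol O = 0.1488
Ratios (÷ 0.1488): C 3.499, H 5.999, O 1.000
Multiply by 2: C 7.00, H 12.00, O 2.00 → C7H12O2

C7H12O2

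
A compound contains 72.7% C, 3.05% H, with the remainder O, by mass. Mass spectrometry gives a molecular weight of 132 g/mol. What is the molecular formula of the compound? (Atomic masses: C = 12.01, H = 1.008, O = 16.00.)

C8H4O2

Assume 100 g: 72.7 g C, 3.05 g H, 24.25 g O.
Moles — C: 72.7 / 12.01 = 6.053 mol; H: 3.05 / 1.008 = 3.026 mol; O: 24.25 / 16.00 = 1.516 mol
Smallest is O at 1.516 mol; normalising gives C 3.994, H 1.996, O 1.000
≈ 4:2:1 → C4H2O
Empirical-formula mass = 66.06 g/mol
n = 132 / 66.06 = 2.00 ≈ 2
Molecular formula = (C4H2O)×2 = C8H4O2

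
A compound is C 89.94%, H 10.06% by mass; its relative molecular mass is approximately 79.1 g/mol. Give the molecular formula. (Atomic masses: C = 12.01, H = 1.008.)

C6H8

Assume 100 g: 89.94 g C, 10.06 g H.
Moles — C: 89.94 / 12.01 = 7.489 mol; H: 10.06 / 1.008 = 9.98 mol
Divide by the smallest (7.489 mol C): C 1.000, H 1.333
×3: C 3.00, H 4.00 → C3H4
Empirical-formula mass = 40.06 g/mol
n = 79.1 / 40.06 = 1.97 ≈ 2
Molecular formula = (C3H4)×2 = C6H8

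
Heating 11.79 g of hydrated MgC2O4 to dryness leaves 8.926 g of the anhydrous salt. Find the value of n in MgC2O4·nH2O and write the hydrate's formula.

MgC2O4·2H2O

Mass of water lost = 11.79 − 8.926 = 2.864 g → 2.864 / 18.02 = 0.1589 mol H2O
Molar mass of MgC2O4 = 112.33 g/mol → mol MgC2O4 = 8.926 / 112.33 = 0.07946
n = 0.1589 / 0.07946 = 2.00 ≈ 2 → MgC2O4·2H2O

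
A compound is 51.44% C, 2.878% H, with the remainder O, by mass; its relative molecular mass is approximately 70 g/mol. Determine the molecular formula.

C3H2O2

Assume 100 g: 51.44 g C, 2.878 g H, 45.682 g O.
n(C) = 51.44/12.01 = 4.283, n(H) = 2.878/1.008 = 2.855, n(O) = 45.682/16.00 = 2.855
Ratios (÷ 2.855): C 1.500, H 1.000, O 1.000
Multiply by 2: C 3.00, H 2.00, O 2.00 → C3H2O2
Empirical-formula mass = 70.05 g/mol
n = 70 / 70.05 = 1.00 ≈ 1
Molecular formula = empirical formula = C3H2O2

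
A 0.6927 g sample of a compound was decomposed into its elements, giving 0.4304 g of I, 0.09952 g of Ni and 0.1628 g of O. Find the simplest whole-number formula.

I: 0.4304 g ÷ 126.90 g/mol = 0.003392 mol
Ni: 0.09952 g ÷ 58.69 g/mol = 0.001696 mol
O: 0.1628 g ÷ 16.00 g/mol = 0.01018 mol
Ratios (÷ 0.001696): I 2.000, Ni 1.000, O 6.001
≈ 2:1:6 → I2NiO6

I2NiO6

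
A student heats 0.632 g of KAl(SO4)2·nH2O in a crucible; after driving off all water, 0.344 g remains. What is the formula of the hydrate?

KAl(SO4)2·12H2O

Mass of water lost = 0.632 − 0.344 = 0.288 g → 0.288 / 18.02 = 0.01598 mol H2O
Molar mass of KAl(SO4)2 = 258.22 g/mol → mol KAl(SO4)2 = 0.344 / 258.22 = 0.001332
n = 0.01598 / 0.001332 = 12.00 ≈ 12 → KAl(SO4)2·12H2O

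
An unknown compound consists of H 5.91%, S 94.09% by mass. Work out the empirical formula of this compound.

H2S

Assume 100 g: 5.91 g H, 94.09 g S.
Moles — H: 5.91 / 1.008 = 5.863 mol; S: 94.09 / 32.07 = 2.934 mol
Smallest is S at 2.934 mol; normalising gives H 1.998, S 1.000
≈ 2:1 → H2S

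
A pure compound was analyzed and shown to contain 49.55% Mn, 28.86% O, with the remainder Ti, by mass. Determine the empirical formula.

Assume 100 g: 49.55 g Mn, 28.86 g O, 21.59 g Ti.
Moles — Mn: 49.55 / 54.94 = 0.9019 mol; O: 28.86 / 16.00 = 1.804 mol; Ti: 21.59 / 47.87 = 0.451 mol
Ratios (÷ 0.451): Mn 2.000, O 3.999, Ti 1.000
Ratio ≈ 2:4:1, so the empirical formula is Mn2O4Ti

Mn2O4Ti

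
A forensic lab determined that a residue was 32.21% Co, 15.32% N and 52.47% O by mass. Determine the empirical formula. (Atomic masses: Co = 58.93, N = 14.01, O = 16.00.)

CoN2O6

Assume 100 g: 32.21 g Co, 15.32 g N, 52.47 g O.
Co: 32.21 g ÷ 58.93 g/mol = 0.5466 mol
N: 15.32 g ÷ 14.01 g/mol = 1.094 mol
O: 52.47 g ÷ 16.00 g/mol = 3.279 mol
Ratios (÷ 0.5466): Co 1.000, N 2.001, O 6.000
≈ 1:2:6 → CoN2O6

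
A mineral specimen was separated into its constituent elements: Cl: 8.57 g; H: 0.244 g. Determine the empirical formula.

ClH

Cl: 8.57 g ÷ 35.45 g/mol = 0.2417 mol
H: 0.244 g ÷ 1.008 g/mol = 0.2421 mol
Divide by the smallest (0.2417 mol Cl): Cl 1.000, H 1.001
≈ 1:1 → ClH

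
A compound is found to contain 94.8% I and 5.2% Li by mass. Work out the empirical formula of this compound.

ILi

Assume 100 g: 94.8 g I, 5.2 g Li.
I: 94.8 g ÷ 126.90 g/mol = 0.747 mol
Li: 5.2 g ÷ 6.94 g/mol = 0.7493 mol
Divide by the smallest (0.747 mol I): I 1.000, Li 1.003
≈ 1:1 → ILi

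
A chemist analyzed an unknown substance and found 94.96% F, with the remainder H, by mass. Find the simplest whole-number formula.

Assume 100 g: 94.96 g F, 5.04 g H.
F: 94.96 g ÷ 19.00 g/mol = 4.998 mol
H: 5.04 g ÷ 1.008 g/mol = 5 mol
Ratios (÷ 4.998): F 1.000, H 1.000
≈ 1:1 → FH

FH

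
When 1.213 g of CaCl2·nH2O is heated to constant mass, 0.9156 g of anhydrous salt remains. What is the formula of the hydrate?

CaCl2·2H2O

Mass of water lost = 1.213 − 0.9156 = 0.2974 g → 0.2974 / 18.02 = 0.0165 mol H2O
Molar mass of CaCl2 = 110.98 g/mol → mol CaCl2 = 0.9156 / 110.98 = 0.00825
n = 0.0165 / 0.00825 = 2.00 ≈ 2 → CaCl2·2H2O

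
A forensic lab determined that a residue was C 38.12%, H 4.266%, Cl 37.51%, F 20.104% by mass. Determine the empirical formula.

C3H4ClF

Assume 100 g: 38.12 g C, 4.266 g H, 37.51 g Cl, 20.104 g F.
n(C) = 38.12/12.01 = 3.174, n(H) = 4.266/1.008 = 4.232, n(Cl) = 37.51/35.45 = 1.058, n(F) = 20.104/19.00 = 1.058
Smallest is F at 1.058 mol; normalising gives C 3.000, H 4.000, Cl 1.000, F 1.000
≈ 3:4:1:1 → C3H4ClF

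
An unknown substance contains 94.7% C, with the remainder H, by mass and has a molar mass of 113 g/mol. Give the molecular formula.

Assume 100 g: 94.7 g C, 5.3 g H.
C: 94.7 g ÷ 12.01 g/mol = 7.885 mol
H: 5.3 g ÷ 1.008 g/mol = 5.258 mol
Ratios (÷ 5.258): C 1.500, H 1.000
Multiply by 2: C 3.00, H 2.00 → C3H2
Empirical-formula mass = 38.05 g/mol
n = 113 / 38.05 = 2.97 ≈ 3
Molecular formula = (C3H2)×3 = C9H6

C9H6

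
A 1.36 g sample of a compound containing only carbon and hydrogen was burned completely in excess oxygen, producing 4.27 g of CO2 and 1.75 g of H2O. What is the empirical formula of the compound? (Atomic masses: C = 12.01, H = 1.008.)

mol C = 4.27 / 44.01 = 0.09702; mass C = 0.09702 × 12.01 = 1.165 g
mol H = 2 × (1.75 / 18.02) = 0.1942; mass H = 0.1942 × 1.008 = 0.1958 g
Smallest is C at 0.09702 mol; normalising gives C 1.000, H 2.002
→ CH2

CH2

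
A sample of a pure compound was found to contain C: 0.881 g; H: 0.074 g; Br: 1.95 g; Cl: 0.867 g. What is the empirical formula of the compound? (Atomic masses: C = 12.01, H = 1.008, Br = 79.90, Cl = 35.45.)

Moles — C: 0.881 / 12.01 = 0.07336 mol; H: 0.074 / 1.008 = 0.07341 mol; Br: 1.95 / 79.90 = 0.02441 mol; Cl: 0.867 / 35.45 = 0.02446 mol
Divide by the smallest (0.02441 mol Br): C 3.006, H 3.008, Br 1.000, Cl 1.002
→ C3H3BrCl

C3H3BrCl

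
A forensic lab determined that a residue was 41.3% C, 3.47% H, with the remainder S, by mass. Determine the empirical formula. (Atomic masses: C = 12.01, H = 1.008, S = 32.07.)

C2H2S

Assume 100 g: 41.3 g C, 3.47 g H, 55.23 g S.
Moles — C: 41.3 / 12.01 = 3.439 mol; H: 3.47 / 1.008 = 3.442 mol; S: 55.23 / 32.07 = 1.722 mol
Divide by the smallest (1.722 mol S): C 1.997, H 1.999, S 1.000
→ C2H2S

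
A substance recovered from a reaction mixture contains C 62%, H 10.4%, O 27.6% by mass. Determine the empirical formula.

Assume 100 g: 62 g C, 10.4 g H, 27.6 g O.
n(C) = 62/12.01 = 5.162, n(H) = 10.4/1.008 = 10.32, n(O) = 27.6/16.00 = 1.725
Divide by the smallest (1.725 mol O): C 2.993, H 5.981, O 1.000
Ratio ≈ 3:6:1, so the empirical formula is C3H6O

C3H6O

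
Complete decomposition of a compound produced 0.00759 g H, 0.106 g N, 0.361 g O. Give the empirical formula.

HNO3

Moles — H: 0.00759 / 1.008 = 0.00753 mol; N: 0.106 / 14.01 = 0.007566 mol; O: 0.361 / 16.00 = 0.02256 mol
Smallest is H at 0.00753 mol; normalising gives H 1.000, N 1.005, O 2.996
Ratio ≈ 1:1:3, so the empirical formula is HNO3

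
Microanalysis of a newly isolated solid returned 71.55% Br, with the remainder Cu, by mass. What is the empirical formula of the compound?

Assume 100 g: 71.55 g Br, 28.45 g Cu.
n(Br) = 71.55/79.90 = 0.8955, n(Cu) = 28.45/63.55 = 0.4477
Smallest is Cu at 0.4477 mol; normalising gives Br 2.000, Cu 1.000
→ Br2Cu

Br2Cu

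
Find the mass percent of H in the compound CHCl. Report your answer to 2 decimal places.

Molar mass = 1(12.01) + 1(1.008) + 1(35.45) = 48.468 g/mol
Mass of H per mole = 1 × 1.008 = 1.008 g
% H = 1.008 / 48.468 × 100 = 2.08%

2.08%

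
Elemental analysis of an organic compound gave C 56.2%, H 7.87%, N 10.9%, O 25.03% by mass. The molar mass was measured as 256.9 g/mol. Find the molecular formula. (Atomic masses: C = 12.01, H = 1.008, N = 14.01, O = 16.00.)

C12H20N2O4

Assume 100 g: 56.2 g C, 7.87 g H, 10.9 g N, 25.03 g O.
n(C) = 56.2/12.01 = 4.679, n(H) = 7.87/1.008 = 7.808, n(N) = 10.9/14.01 = 0.778, n(O) = 25.03/16.00 = 1.564
Smallest is N at 0.778 mol; normalising gives C 6.015, H 10.035, N 1.000, O 2.011
→ C6H10NO2
Empirical-formula mass = 128.15 g/mol
n = 256.9 / 128.15 = 2.00 ≈ 2
Molecular formula = (C6H10NO2)×2 = C12H20N2O4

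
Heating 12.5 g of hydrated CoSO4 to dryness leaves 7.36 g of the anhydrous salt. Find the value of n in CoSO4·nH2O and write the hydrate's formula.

CoSO4·6H2O

Mass of water lost = 12.5 − 7.36 = 5.14 g → 5.14 / 18.02 = 0.2852 mol H2O
Molar mass of CoSO4 = 155.00 g/mol → mol CoSO4 = 7.36 / 155.00 = 0.04748
n = 0.2852 / 0.04748 = 6.01 ≈ 6 → CoSO4·6H2O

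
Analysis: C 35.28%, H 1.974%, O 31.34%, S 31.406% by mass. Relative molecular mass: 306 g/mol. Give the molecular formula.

Assume 100 g: 35.28 g C, 1.974 g H, 31.34 g O, 31.406 g S.
C: 35.28 g ÷ 12.01 g/mol = 2.938 mol
H: 1.974 g ÷ 1.008 g/mol = 1.958 mol
O: 31.34 g ÷ 16.00 g/mol = 1.959 mol
S: 31.406 g ÷ 32.07 g/mol = 0.9793 mol
Smallest is S at 0.9793 mol; normalising gives C 3.000, H 2.000, O 2.000, S 1.000
Ratio ≈ 3:2:2:1, so the empirical formula is C3H2O2S
Empirical-formula mass = 102.12 g/mol
n = 306 / 102.12 = 3.00 ≈ 3
Molecular formula = (C3H2O2S)×3 = C9H6O6S3

C9H6O6S3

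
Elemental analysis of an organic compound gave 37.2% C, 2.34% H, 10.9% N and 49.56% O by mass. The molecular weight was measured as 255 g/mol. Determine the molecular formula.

Assume 100 g: 37.2 g C, 2.34 g H, 10.9 g N, 49.56 g O.
Moles — C: 37.2 / 12.01 = 3.097 mol; H: 2.34 / 1.008 = 2.321 mol; N: 10.9 / 14.01 = 0.778 mol; O: 49.56 / 16.00 = 3.098 mol
Ratios (÷ 0.778): C 3.981, H 2.984, N 1.000, O 3.981
→ C4H3NO4
Empirical-formula mass = 129.07 g/mol
n = 255 / 129.07 = 1.98 ≈ 2
Molecular formula = (C4H3NO4)×2 = C8H6N2O8

C8H6N2O8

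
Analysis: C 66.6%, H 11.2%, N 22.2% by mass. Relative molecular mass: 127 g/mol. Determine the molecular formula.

C7H14N2

Assume 100 g: 66.6 g C, 11.2 g H, 22.2 g N.
n(C) = 66.6/12.01 = 5.545, n(H) = 11.2/1.008 = 11.11, n(N) = 22.2/14.01 = 1.585
Divide by the smallest (1.585 mol N): C 3.500, H 7.012, N 1.000
Multiply by 2: C 7.00, H 14.02, N 2.00 → C7H14N2
Empirical-formula mass = 126.20 g/mol
n = 127 / 126.20 = 1.01 ≈ 1
Molecular formula = empirical formula = C7H14N2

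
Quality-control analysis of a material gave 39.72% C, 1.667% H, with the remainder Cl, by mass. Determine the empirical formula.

C2HCl

Assume 100 g: 39.72 g C, 1.667 g H, 58.613 g Cl.
Moles — C: 39.72 / 12.01 = 3.307 mol; H: 1.667 / 1.008 = 1.654 mol; Cl: 58.613 / 35.45 = 1.653 mol
Ratios (÷ 1.653): C 2.000, H 1.000, Cl 1.000
→ C2HCl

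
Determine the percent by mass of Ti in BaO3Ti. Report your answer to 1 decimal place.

20.5%

Molar mass = 1(137.33) + 3(16.00) + 1(47.87) = 233.200 g/mol
Mass of Ti per mole = 1 × 47.87 = 47.870 g
% Ti = 47.870 / 233.200 × 100 = 20.5%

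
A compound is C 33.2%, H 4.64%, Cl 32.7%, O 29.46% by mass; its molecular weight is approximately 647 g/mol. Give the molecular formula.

Assume 100 g: 33.2 g C, 4.64 g H, 32.7 g Cl, 29.46 g O.
Moles — C: 33.2 / 12.01 = 2.764 mol; H: 4.64 / 1.008 = 4.603 mol; Cl: 32.7 / 35.45 = 0.9224 mol; O: 29.46 / 16.00 = 1.841 mol
Divide by the smallest (0.9224 mol Cl): C 2.997, H 4.990, Cl 1.000, O 1.996
≈ 3:5:1:2 → C3H5ClO2
Empirical-formula mass = 108.52 g/mol
n = 647 / 108.52 = 5.96 ≈ 6
Molecular formula = (C3H5ClO2)×6 = C18H30Cl6O12

C18H30Cl6O12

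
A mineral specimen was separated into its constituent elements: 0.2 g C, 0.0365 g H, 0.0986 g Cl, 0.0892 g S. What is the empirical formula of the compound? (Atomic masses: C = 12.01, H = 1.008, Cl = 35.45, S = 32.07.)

C6H13ClS

Moles — C: 0.2 / 12.01 = 0.01665 mol; H: 0.0365 / 1.008 = 0.03621 mol; Cl: 0.0986 / 35.45 = 0.002781 mol; S: 0.0892 / 32.07 = 0.002781 mol
Smallest is Cl at 0.002781 mol; normalising gives C 5.987, H 13.019, Cl 1.000, S 1.000
Ratio ≈ 6:13:1:1, so the empirical formula is C6H13ClS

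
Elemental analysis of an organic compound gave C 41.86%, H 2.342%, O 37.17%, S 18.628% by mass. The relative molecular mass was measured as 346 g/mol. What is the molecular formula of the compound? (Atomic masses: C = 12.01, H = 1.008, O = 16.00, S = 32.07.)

C12H8O8S2

Assume 100 g: 41.86 g C, 2.342 g H, 37.17 g O, 18.628 g S.
C: 41.86 g ÷ 12.01 g/mol = 3.485 mol
H: 2.342 g ÷ 1.008 g/mol = 2.323 mol
O: 37.17 g ÷ 16.00 g/mol = 2.323 mol
S: 18.628 g ÷ 32.07 g/mol = 0.5809 mol
Ratios (÷ 0.5809): C 6.001, H 4.000, O 3.999, S 1.000
≈ 6:4:4:1 → C6H4O4S
Empirical-formula mass = 172.16 g/mol
n = 346 / 172.16 = 2.01 ≈ 2
Molecular formula = (C6H4O4S)×2 = C12H8O8S2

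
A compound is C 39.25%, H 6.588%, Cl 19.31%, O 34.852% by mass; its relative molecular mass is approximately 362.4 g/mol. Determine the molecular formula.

C12H24Cl2O8

Assume 100 g: 39.25 g C, 6.588 g H, 19.31 g Cl, 34.852 g O.
C: 39.25 g ÷ 12.01 g/mol = 3.268 mol
H: 6.588 g ÷ 1.008 g/mol = 6.536 mol
Cl: 19.31 g ÷ 35.45 g/mol = 0.5447 mol
O: 34.852 g ÷ 16.00 g/mol = 2.178 mol
Smallest is Cl at 0.5447 mol; normalising gives C 6.000, H 11.999, Cl 1.000, O 3.999
→ C6H12ClO4
Empirical-formula mass = 183.61 g/mol
n = 362.4 / 183.61 = 1.97 ≈ 2
Molecular formula = (C6H12ClO4)×2 = C12H24Cl2O8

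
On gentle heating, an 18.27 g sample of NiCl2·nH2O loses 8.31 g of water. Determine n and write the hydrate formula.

Mass of anhydrous NiCl2 = 18.27 − 8.31 = 9.96 g
mol H2O = 8.31 / 18.02 = 0.4612
Molar mass of NiCl2 = 129.59 g/mol → mol NiCl2 = 9.96 / 129.59 = 0.07686
n = 0.4612 / 0.07686 = 6.00 ≈ 6 → NiCl2·6H2O

NiCl2·6H2O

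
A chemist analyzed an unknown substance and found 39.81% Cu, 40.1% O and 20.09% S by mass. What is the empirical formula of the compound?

Assume 100 g: 39.81 g Cu, 40.1 g O, 20.09 g S.
Cu: 39.81 g ÷ 63.55 g/mol = 0.6264 mol
O: 40.1 g ÷ 16.00 g/mol = 2.506 mol
S: 20.09 g ÷ 32.07 g/mol = 0.6264 mol
Divide by the smallest (0.6264 mol Cu): Cu 1.000, O 4.001, S 1.000
→ CuO4S

CuO4S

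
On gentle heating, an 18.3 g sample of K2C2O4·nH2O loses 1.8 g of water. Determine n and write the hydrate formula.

Mass of anhydrous K2C2O4 = 18.3 − 1.8 = 16.5 g
mol H2O = 1.8 / 18.02 = 0.09989
Molar mass of K2C2O4 = 166.22 g/mol → mol K2C2O4 = 16.5 / 166.22 = 0.09927
n = 0.09989 / 0.09927 = 1.01 ≈ 1 → K2C2O4·H2O

K2C2O4·H2O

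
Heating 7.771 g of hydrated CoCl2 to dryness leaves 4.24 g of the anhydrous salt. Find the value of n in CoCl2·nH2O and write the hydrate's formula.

Mass of water lost = 7.771 − 4.24 = 3.531 g → 3.531 / 18.02 = 0.1959 mol H2O
Molar mass of CoCl2 = 129.83 g/mol → mol CoCl2 = 4.24 / 129.83 = 0.03266
n = 0.1959 / 0.03266 = 6.00 ≈ 6 → CoCl2·6H2O

CoCl2·6H2O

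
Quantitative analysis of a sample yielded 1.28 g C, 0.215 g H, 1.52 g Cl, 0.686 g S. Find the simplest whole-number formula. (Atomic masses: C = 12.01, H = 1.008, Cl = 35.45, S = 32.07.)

n(C) = 1.28/12.01 = 0.1066, n(H) = 0.215/1.008 = 0.2133, n(Cl) = 1.52/35.45 = 0.04288, n(S) = 0.686/32.07 = 0.02139
Divide by the smallest (0.02139 mol S): C 4.982, H 9.971, Cl 2.004, S 1.000
Ratio ≈ 5:10:2:1, so the empirical formula is C5H10Cl2S

C5H10Cl2S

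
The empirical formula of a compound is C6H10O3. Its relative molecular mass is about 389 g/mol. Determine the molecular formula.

Empirical-formula mass = 130.14 g/mol
n = 389 / 130.14 = 2.99 ≈ 3
Molecular formula = (C6H10O3)3 = C18H30O9

C18H30O9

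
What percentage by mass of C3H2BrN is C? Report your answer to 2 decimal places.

Molar mass = 3(12.01) + 2(1.008) + 1(79.90) + 1(14.01) = 131.956 g/mol
Mass of C per mole = 3 × 12.01 = 36.030 g
% C = 36.030 / 131.956 × 100 = 27.30%

27.30%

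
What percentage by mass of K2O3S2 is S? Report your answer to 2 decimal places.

33.70%

Molar mass = 2(39.10) + 3(16.00) + 2(32.07) = 190.340 g/mol
Mass of S per mole = 2 × 32.07 = 64.140 g
% S = 64.140 / 190.340 × 100 = 33.70%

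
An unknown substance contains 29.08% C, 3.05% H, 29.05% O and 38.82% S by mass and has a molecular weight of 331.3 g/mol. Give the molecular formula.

Assume 100 g: 29.08 g C, 3.05 g H, 29.05 g O, 38.82 g S.
Moles — C: 29.08 / 12.01 = 2.421 mol; H: 3.05 / 1.008 = 3.026 mol; O: 29.05 / 16.00 = 1.816 mol; S: 38.82 / 32.07 = 1.21 mol
Ratios (÷ 1.21): C 2.000, H 2.500, O 1.500, S 1.000
×2: C 4.00, H 5.00, O 3.00, S 2.00 → C4H5O3S2
Empirical-formula mass = 165.22 g/mol
n = 331.3 / 165.22 = 2.01 ≈ 2
Molecular formula = (C4H5O3S2)×2 = C8H10O6S4

C8H10O6S4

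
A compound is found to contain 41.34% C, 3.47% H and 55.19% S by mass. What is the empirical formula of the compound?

Assume 100 g: 41.34 g C, 3.47 g H, 55.19 g S.
Moles — C: 41.34 / 12.01 = 3.442 mol; H: 3.47 / 1.008 = 3.442 mol; S: 55.19 / 32.07 = 1.721 mol
Ratios (÷ 1.721): C 2.000, H 2.000, S 1.000
Ratio ≈ 2:2:1, so the empirical formula is C2H2S

C2H2S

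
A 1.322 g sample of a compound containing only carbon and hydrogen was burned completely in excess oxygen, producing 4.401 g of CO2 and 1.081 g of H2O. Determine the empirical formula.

C5H6

mol C = 4.401 / 44.01 = 0.1000; mass C = 0.1000 × 12.01 = 1.201 g
mol H = 2 × (1.081 / 18.02) = 0.1200; mass H = 0.1200 × 1.008 = 0.1209 g
Ratios (÷ 0.1): C 1.000, H 1.200
×5: C 5.00, H 6.00 → C5H6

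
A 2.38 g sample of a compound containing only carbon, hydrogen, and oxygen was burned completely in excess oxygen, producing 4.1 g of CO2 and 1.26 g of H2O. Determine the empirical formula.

mol C = 4.1 / 44.01 = 0.09316; mass C = 0.09316 × 12.01 = 1.119 g
mol H = 2 × (1.26 / 18.02) = 0.1398; mass H = 0.1398 × 1.008 = 0.1410 g
mass O = 2.38 − (1.260) = 1.120 g → mol O = 0.07001
Divide by the smallest (0.07001 mol O): C 1.331, H 1.997, O 1.000
Multiply by 3: C 3.99, H 5.99, O 3.00 → C4H6O3

C4H6O3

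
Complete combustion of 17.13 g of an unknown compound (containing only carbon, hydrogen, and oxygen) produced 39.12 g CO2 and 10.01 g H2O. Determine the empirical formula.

C8H10O3

mol C = 39.12 / 44.01 = 0.8889; mass C = 0.8889 × 12.01 = 10.68 g
mol H = 2 × (10.01 / 18.02) = 1.111; mass H = 1.111 × 1.008 = 1.120 g
mass O = 17.13 − (11.80) = 5.335 g → mol O = 0.3334
Ratios (÷ 0.3334): C 2.666, H 3.332, O 1.000
×3: C 8.00, H 10.00, O 3.00 → C8H10O3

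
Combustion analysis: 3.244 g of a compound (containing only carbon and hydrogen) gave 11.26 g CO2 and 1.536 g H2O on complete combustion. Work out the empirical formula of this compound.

C3H2

mol C = 11.26 / 44.01 = 0.2559; mass C = 0.2559 × 12.01 = 3.073 g
mol H = 2 × (1.536 / 18.02) = 0.1705; mass H = 0.1705 × 1.008 = 0.1718 g
Ratios (÷ 0.1705): C 1.501, H 1.000
Multiply by 2: C 3.00, H 2.00 → C3H2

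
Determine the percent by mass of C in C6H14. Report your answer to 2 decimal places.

Molar mass = 6(12.01) + 14(1.008) = 86.172 g/mol
Mass of C per mole = 6 × 12.01 = 72.060 g
% C = 72.060 / 86.172 × 100 = 83.62%

83.62%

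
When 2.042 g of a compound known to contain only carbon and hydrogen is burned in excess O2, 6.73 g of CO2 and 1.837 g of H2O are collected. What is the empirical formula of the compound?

mol C = 6.73 / 44.01 = 0.1529; mass C = 0.1529 × 12.01 = 1.837 g
mol H = 2 × (1.837 / 18.02) = 0.2039; mass H = 0.2039 × 1.008 = 0.2055 g
Smallest is C at 0.1529 mol; normalising gives C 1.000, H 1.333
Scaling by 3: C 3.00, H 4.00 → C3H4

C3H4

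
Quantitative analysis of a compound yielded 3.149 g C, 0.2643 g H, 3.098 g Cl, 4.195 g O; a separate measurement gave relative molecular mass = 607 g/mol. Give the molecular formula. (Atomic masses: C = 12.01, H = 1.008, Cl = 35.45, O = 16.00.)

C15H15Cl5O15

n(C) = 3.149/12.01 = 0.2622, n(H) = 0.2643/1.008 = 0.2622, n(Cl) = 3.098/35.45 = 0.08739, n(O) = 4.195/16.00 = 0.2622
Ratios (÷ 0.08739): C 3.000, H 3.000, Cl 1.000, O 3.000
→ C3H3ClO3
Empirical-formula mass = 122.50 g/mol
n = 607 / 122.50 = 4.95 ≈ 5
Molecular formula = (C3H3ClO3)×5 = C15H15Cl5O15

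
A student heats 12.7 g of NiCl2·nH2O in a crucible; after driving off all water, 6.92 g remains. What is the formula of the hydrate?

NiCl2·6H2O

Mass of water lost = 12.7 − 6.92 = 5.78 g → 5.78 / 18.02 = 0.3208 mol H2O
Molar mass of NiCl2 = 129.59 g/mol → mol NiCl2 = 6.92 / 129.59 = 0.0534
n = 0.3208 / 0.0534 = 6.01 ≈ 6 → NiCl2·6H2O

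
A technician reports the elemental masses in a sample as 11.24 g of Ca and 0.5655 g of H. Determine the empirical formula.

Moles — Ca: 11.24 / 40.08 = 0.2804 mol; H: 0.5655 / 1.008 = 0.561 mol
Smallest is Ca at 0.2804 mol; normalising gives Ca 1.000, H 2.000
≈ 1:2 → CaH2

CaH2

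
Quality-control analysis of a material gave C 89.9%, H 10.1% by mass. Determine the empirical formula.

C3H4

Assume 100 g: 89.9 g C, 10.1 g H.
n(C) = 89.9/12.01 = 7.485, n(H) = 10.1/1.008 = 10.02
Smallest is C at 7.485 mol; normalising gives C 1.000, H 1.339
Multiply by 3: C 3.00, H 4.02 → C3H4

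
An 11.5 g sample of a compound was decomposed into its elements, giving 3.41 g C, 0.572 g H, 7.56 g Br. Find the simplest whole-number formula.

C3H6Br

n(C) = 3.41/12.01 = 0.2839, n(H) = 0.572/1.008 = 0.5675, n(Br) = 7.56/79.90 = 0.09462
Divide by the smallest (0.09462 mol Br): C 3.001, H 5.997, Br 1.000
≈ 3:6:1 → C3H6Br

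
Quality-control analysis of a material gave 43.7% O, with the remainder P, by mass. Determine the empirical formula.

Assume 100 g: 43.7 g O, 56.3 g P.
O: 43.7 g ÷ 16.00 g/mol = 2.731 mol
P: 56.3 g ÷ 30.97 g/mol = 1.818 mol
Divide by the smallest (1.818 mol P): O 1.502, P 1.000
Scaling by 2: O 3.00, P 2.00 → O3P2

O3P2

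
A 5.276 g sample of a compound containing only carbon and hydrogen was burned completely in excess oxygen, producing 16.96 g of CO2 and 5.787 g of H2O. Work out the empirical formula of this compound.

C3H5

mol C = 16.96 / 44.01 = 0.3854; mass C = 0.3854 × 12.01 = 4.628 g
mol H = 2 × (5.787 / 18.02) = 0.6423; mass H = 0.6423 × 1.008 = 0.6474 g
Ratios (÷ 0.3854): C 1.000, H 1.667
×3: C 3.00, H 5.00 → C3H5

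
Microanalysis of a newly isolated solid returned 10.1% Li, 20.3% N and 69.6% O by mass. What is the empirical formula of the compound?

LiNO3

Assume 100 g: 10.1 g Li, 20.3 g N, 69.6 g O.
Li: 10.1 g ÷ 6.94 g/mol = 1.455 mol
N: 20.3 g ÷ 14.01 g/mol = 1.449 mol
O: 69.6 g ÷ 16.00 g/mol = 4.35 mol
Smallest is N at 1.449 mol; normalising gives Li 1.004, N 1.000, O 3.002
→ LiNO3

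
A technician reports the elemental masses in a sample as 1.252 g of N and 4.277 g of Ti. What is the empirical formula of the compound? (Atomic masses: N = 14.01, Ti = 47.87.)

NTi

Moles — N: 1.252 / 14.01 = 0.08936 mol; Ti: 4.277 / 47.87 = 0.08935 mol
Divide by the smallest (0.08935 mol Ti): N 1.000, Ti 1.000
→ NTi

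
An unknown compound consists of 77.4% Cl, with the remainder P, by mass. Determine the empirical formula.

Cl3P

Assume 100 g: 77.4 g Cl, 22.6 g P.
n(Cl) = 77.4/35.45 = 2.183, n(P) = 22.6/30.97 = 0.7297
Divide by the smallest (0.7297 mol P): Cl 2.992, P 1.000
≈ 3:1 → Cl3P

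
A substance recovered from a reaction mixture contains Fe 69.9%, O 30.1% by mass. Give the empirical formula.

Fe2O3

Assume 100 g: 69.9 g Fe, 30.1 g O.
n(Fe) = 69.9/55.85 = 1.252, n(O) = 30.1/16.00 = 1.881
Ratios (÷ 1.252): Fe 1.000, O 1.503
×2: Fe 2.00, O 3.01 → Fe2O3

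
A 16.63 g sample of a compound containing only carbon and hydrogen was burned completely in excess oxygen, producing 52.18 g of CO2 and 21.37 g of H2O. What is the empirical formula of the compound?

CH2

mol C = 52.18 / 44.01 = 1.186; mass C = 1.186 × 12.01 = 14.24 g
mol H = 2 × (21.37 / 18.02) = 2.372; mass H = 2.372 × 1.008 = 2.391 g
Divide by the smallest (1.186 mol C): C 1.000, H 2.000
≈ 1:2 → CH2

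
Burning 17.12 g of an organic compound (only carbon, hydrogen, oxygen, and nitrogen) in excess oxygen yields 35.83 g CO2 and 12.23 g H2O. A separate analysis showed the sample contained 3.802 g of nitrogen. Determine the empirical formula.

mol C = 35.83 / 44.01 = 0.8141; mass C = 0.8141 × 12.01 = 9.778 g
mol H = 2 × (12.23 / 18.02) = 1.357; mass H = 1.357 × 1.008 = 1.368 g
mol N = 3.802 / 14.01 = 0.2714
mass O = 17.12 − (14.95) = 2.172 g → mol O = 0.1358
Divide by the smallest (0.1358 mol O): C 5.997, H 9.999, N 1.999, O 1.000
Ratio ≈ 6:10:2:1, so the empirical formula is C6H10N2O

C6H10N2O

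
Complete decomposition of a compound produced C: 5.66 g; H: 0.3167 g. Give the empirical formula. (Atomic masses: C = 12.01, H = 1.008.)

C3H2

Moles — C: 5.66 / 12.01 = 0.4713 mol; H: 0.3167 / 1.008 = 0.3142 mol
Smallest is H at 0.3142 mol; normalising gives C 1.500, H 1.000
×2: C 3.00, H 2.00 → C3H2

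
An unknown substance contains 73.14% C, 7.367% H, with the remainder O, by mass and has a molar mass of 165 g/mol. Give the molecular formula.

Assume 100 g: 73.14 g C, 7.367 g H, 19.493 g O.
n(C) = 73.14/12.01 = 6.09, n(H) = 7.367/1.008 = 7.309, n(O) = 19.493/16.00 = 1.218
Divide by the smallest (1.218 mol O): C 4.999, H 5.999, O 1.000
→ C5H6O
Empirical-formula mass = 82.10 g/mol
n = 165 / 82.10 = 2.01 ≈ 2
Molecular formula = (C5H6O)×2 = C10H12O2

C10H12O2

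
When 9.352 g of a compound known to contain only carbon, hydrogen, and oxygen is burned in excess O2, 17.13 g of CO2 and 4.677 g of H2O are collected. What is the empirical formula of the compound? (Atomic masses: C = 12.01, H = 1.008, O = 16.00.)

mol C = 17.13 / 44.01 = 0.3892; mass C = 0.3892 × 12.01 = 4.675 g
mol H = 2 × (4.677 / 18.02) = 0.5191; mass H = 0.5191 × 1.008 = 0.5232 g
mass O = 9.352 − (5.198) = 4.154 g → mol O = 0.2596
Ratios (÷ 0.2596): C 1.499, H 1.999, O 1.000
×2: C 3.00, H 4.00, O 2.00 → C3H4O2

C3H4O2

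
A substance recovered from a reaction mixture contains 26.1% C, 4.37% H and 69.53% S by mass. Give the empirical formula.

CH2S

Assume 100 g: 26.1 g C, 4.37 g H, 69.53 g S.
n(C) = 26.1/12.01 = 2.173, n(H) = 4.37/1.008 = 4.335, n(S) = 69.53/32.07 = 2.168
Smallest is S at 2.168 mol; normalising gives C 1.002, H 2.000, S 1.000
≈ 1:2:1 → CH2S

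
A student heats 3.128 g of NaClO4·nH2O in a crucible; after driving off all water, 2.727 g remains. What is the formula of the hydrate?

Mass of water lost = 3.128 − 2.727 = 0.401 g → 0.401 / 18.02 = 0.02225 mol H2O
Molar mass of NaClO4 = 122.44 g/mol → mol NaClO4 = 2.727 / 122.44 = 0.02227
n = 0.02225 / 0.02227 = 1.00 ≈ 1 → NaClO4·H2O

NaClO4·H2O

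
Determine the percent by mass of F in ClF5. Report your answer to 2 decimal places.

Molar mass = 1(35.45) + 5(19.00) = 130.450 g/mol
Mass of F per mole = 5 × 19.00 = 95.000 g
% F = 95.000 / 130.450 × 100 = 72.82%

72.82%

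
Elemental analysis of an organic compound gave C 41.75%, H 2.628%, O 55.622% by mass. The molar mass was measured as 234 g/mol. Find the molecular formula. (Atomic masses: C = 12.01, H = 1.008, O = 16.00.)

Assume 100 g: 41.75 g C, 2.628 g H, 55.622 g O.
Moles — C: 41.75 / 12.01 = 3.476 mol; H: 2.628 / 1.008 = 2.607 mol; O: 55.622 / 16.00 = 3.476 mol
Divide by the smallest (2.607 mol H): C 1.333, H 1.000, O 1.333
Scaling by 3: C 4.00, H 3.00, O 4.00 → C4H3O4
Empirical-formula mass = 115.06 g/mol
n = 234 / 115.06 = 2.03 ≈ 2
Molecular formula = (C4H3O4)×2 = C8H6O8

C8H6O8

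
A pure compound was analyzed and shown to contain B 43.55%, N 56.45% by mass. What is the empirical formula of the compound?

BN

Assume 100 g: 43.55 g B, 56.45 g N.
Moles — B: 43.55 / 10.81 = 4.029 mol; N: 56.45 / 14.01 = 4.029 mol
Smallest is B at 4.029 mol; normalising gives B 1.000, N 1.000
→ BN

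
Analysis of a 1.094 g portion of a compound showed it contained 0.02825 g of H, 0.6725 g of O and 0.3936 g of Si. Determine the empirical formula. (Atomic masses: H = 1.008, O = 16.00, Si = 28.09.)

H2O3Si

n(H) = 0.02825/1.008 = 0.02803, n(O) = 0.6725/16.00 = 0.04203, n(Si) = 0.3936/28.09 = 0.01401
Ratios (÷ 0.01401): H 2.000, O 3.000, Si 1.000
→ H2O3Si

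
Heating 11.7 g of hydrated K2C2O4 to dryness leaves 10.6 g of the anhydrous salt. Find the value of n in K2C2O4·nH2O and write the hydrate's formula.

K2C2O4·H2O

Mass of water lost = 11.7 − 10.6 = 1.1 g → 1.1 / 18.02 = 0.06104 mol H2O
Molar mass of K2C2O4 = 166.22 g/mol → mol K2C2O4 = 10.6 / 166.22 = 0.06377
n = 0.06104 / 0.06377 = 0.96 ≈ 1 → K2C2O4·H2O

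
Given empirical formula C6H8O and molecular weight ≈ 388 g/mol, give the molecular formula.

Empirical-formula mass = 96.12 g/mol
n = 388 / 96.12 = 4.04 ≈ 4
Molecular formula = (C6H8O)4 = C24H32O4

C24H32O4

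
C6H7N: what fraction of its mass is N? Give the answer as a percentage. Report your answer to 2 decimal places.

15.04%

Molar mass = 6(12.01) + 7(1.008) + 1(14.01) = 93.126 g/mol
Mass of N per mole = 1 × 14.01 = 14.010 g
% N = 14.010 / 93.126 × 100 = 15.04%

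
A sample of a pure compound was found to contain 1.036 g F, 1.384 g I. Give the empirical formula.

F5I

n(F) = 1.036/19.00 = 0.05453, n(I) = 1.384/126.90 = 0.01091
Ratios (÷ 0.01091): F 5.000, I 1.000
Ratio ≈ 5:1, so the empirical formula is F5I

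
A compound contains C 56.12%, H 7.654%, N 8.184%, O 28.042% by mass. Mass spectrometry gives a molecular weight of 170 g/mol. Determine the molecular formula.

Assume 100 g: 56.12 g C, 7.654 g H, 8.184 g N, 28.042 g O.
n(C) = 56.12/12.01 = 4.673, n(H) = 7.654/1.008 = 7.593, n(N) = 8.184/14.01 = 0.5842, n(O) = 28.042/16.00 = 1.753
Divide by the smallest (0.5842 mol N): C 7.999, H 12.999, N 1.000, O 3.000
≈ 8:13:1:3 → C8H13NO3
Empirical-formula mass = 171.19 g/mol
n = 170 / 171.19 = 0.99 ≈ 1
Molecular formula = empirical formula = C8H13NO3

C8H13NO3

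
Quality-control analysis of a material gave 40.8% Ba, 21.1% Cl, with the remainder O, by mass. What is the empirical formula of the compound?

Assume 100 g: 40.8 g Ba, 21.1 g Cl, 38.1 g O.
Ba: 40.8 g ÷ 137.33 g/mol = 0.2971 mol
Cl: 21.1 g ÷ 35.45 g/mol = 0.5952 mol
O: 38.1 g ÷ 16.00 g/mol = 2.381 mol
Ratios (÷ 0.2971): Ba 1.000, Cl 2.003, O 8.015
≈ 1:2:8 → BaCl2O8

BaCl2O8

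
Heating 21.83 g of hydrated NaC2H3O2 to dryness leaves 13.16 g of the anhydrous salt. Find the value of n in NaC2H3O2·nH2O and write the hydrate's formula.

NaC2H3O2·3H2O

Mass of water lost = 21.83 − 13.16 = 8.67 g → 8.67 / 18.02 = 0.4811 mol H2O
Molar mass of NaC2H3O2 = 82.03 g/mol → mol NaC2H3O2 = 13.16 / 82.03 = 0.1604
n = 0.4811 / 0.1604 = 3.00 ≈ 3 → NaC2H3O2·3H2O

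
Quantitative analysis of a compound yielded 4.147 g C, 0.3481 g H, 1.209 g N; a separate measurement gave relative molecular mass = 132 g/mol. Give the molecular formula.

n(C) = 4.147/12.01 = 0.3453, n(H) = 0.3481/1.008 = 0.3453, n(N) = 1.209/14.01 = 0.0863
Ratios (÷ 0.0863): C 4.001, H 4.002, N 1.000
Ratio ≈ 4:4:1, so the empirical formula is C4H4N
Empirical-formula mass = 66.08 g/mol
n = 132 / 66.08 = 2.00 ≈ 2
Molecular formula = (C4H4N)×2 = C8H8N2

C8H8N2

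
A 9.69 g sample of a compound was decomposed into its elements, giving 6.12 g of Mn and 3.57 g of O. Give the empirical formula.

MnO2

n(Mn) = 6.12/54.94 = 0.1114, n(O) = 3.57/16.00 = 0.2231
Smallest is Mn at 0.1114 mol; normalising gives Mn 1.000, O 2.003
→ MnO2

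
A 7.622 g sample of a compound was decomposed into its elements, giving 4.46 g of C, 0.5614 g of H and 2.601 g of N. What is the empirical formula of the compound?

C2H3N

n(C) = 4.46/12.01 = 0.3714, n(H) = 0.5614/1.008 = 0.5569, n(N) = 2.601/14.01 = 0.1857
Divide by the smallest (0.1857 mol N): C 2.000, H 3.000, N 1.000
≈ 2:3:1 → C2H3N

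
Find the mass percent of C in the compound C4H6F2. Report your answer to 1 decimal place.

52.2%

Molar mass = 4(12.01) + 6(1.008) + 2(19.00) = 92.088 g/mol
Mass of C per mole = 4 × 12.01 = 48.040 g
% C = 48.040 / 92.088 × 100 = 52.2%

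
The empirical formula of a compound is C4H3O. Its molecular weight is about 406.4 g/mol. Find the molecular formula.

C24H18O6

Empirical-formula mass = 67.06 g/mol
n = 406.4 / 67.06 = 6.06 ≈ 6
Molecular formula = (C4H3O)6 = C24H18O6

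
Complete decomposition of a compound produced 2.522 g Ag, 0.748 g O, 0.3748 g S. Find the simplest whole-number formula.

Ag: 2.522 g ÷ 107.87 g/mol = 0.02338 mol
O: 0.748 g ÷ 16.00 g/mol = 0.04675 mol
S: 0.3748 g ÷ 32.07 g/mol = 0.01169 mol
Divide by the smallest (0.01169 mol S): Ag 2.001, O 4.000, S 1.000
≈ 2:4:1 → Ag2O4S

Ag2O4S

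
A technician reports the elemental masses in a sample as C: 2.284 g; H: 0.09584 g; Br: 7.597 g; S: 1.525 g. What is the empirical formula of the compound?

n(C) = 2.284/12.01 = 0.1902, n(H) = 0.09584/1.008 = 0.09508, n(Br) = 7.597/79.90 = 0.09508, n(S) = 1.525/32.07 = 0.04755
Ratios (÷ 0.04755): C 3.999, H 1.999, Br 2.000, S 1.000
Ratio ≈ 4:2:2:1, so the empirical formula is C4H2Br2S

C4H2Br2S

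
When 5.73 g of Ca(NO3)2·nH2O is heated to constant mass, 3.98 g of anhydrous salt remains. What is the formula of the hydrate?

Ca(NO3)2·4H2O

Mass of water lost = 5.73 − 3.98 = 1.75 g → 1.75 / 18.02 = 0.09711 mol H2O
Molar mass of Ca(NO3)2 = 164.10 g/mol → mol Ca(NO3)2 = 3.98 / 164.10 = 0.02425
n = 0.09711 / 0.02425 = 4.00 ≈ 4 → Ca(NO3)2·4H2O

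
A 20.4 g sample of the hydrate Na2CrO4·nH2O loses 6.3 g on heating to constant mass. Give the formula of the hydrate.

Na2CrO4·4H2O

Mass of anhydrous Na2CrO4 = 20.4 − 6.3 = 14.1 g
mol H2O = 6.3 / 18.02 = 0.3496
Molar mass of Na2CrO4 = 161.98 g/mol → mol Na2CrO4 = 14.1 / 161.98 = 0.08705
n = 0.3496 / 0.08705 = 4.02 ≈ 4 → Na2CrO4·4H2O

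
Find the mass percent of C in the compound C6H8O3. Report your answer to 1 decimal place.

Molar mass = 6(12.01) + 8(1.008) + 3(16.00) = 128.124 g/mol
Mass of C per mole = 6 × 12.01 = 72.060 g
% C = 72.060 / 128.124 × 100 = 56.2%

56.2%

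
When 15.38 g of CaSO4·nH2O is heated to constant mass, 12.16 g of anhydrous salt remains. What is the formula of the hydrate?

CaSO4·2H2O

Mass of water lost = 15.38 − 12.16 = 3.22 g → 3.22 / 18.02 = 0.1787 mol H2O
Molar mass of CaSO4 = 136.15 g/mol → mol CaSO4 = 12.16 / 136.15 = 0.08931
n = 0.1787 / 0.08931 = 2.00 ≈ 2 → CaSO4·2H2O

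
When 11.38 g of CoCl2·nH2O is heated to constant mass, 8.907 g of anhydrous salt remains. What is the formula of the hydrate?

CoCl2·2H2O

Mass of water lost = 11.38 − 8.907 = 2.473 g → 2.473 / 18.02 = 0.1372 mol H2O
Molar mass of CoCl2 = 129.83 g/mol → mol CoCl2 = 8.907 / 129.83 = 0.06861
n = 0.1372 / 0.06861 = 2.00 ≈ 2 → CoCl2·2H2O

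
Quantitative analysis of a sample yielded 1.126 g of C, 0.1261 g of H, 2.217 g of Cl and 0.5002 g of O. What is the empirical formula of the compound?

Moles — C: 1.126 / 12.01 = 0.09376 mol; H: 0.1261 / 1.008 = 0.1251 mol; Cl: 2.217 / 35.45 = 0.06254 mol; O: 0.5002 / 16.00 = 0.03126 mol
Ratios (÷ 0.03126): C 2.999, H 4.002, Cl 2.000, O 1.000
Ratio ≈ 3:4:2:1, so the empirical formula is C3H4Cl2O

C3H4Cl2O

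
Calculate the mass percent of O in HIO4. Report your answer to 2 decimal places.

Molar mass = 1(1.008) + 1(126.90) + 4(16.00) = 191.908 g/mol
Mass of O per mole = 4 × 16.00 = 64.000 g
% O = 64.000 / 191.908 × 100 = 33.35%

33.35%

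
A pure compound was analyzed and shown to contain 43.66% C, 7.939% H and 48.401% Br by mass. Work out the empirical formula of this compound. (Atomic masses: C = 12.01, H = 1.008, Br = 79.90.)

Assume 100 g: 43.66 g C, 7.939 g H, 48.401 g Br.
n(C) = 43.66/12.01 = 3.635, n(H) = 7.939/1.008 = 7.876, n(Br) = 48.401/79.90 = 0.6058
Divide by the smallest (0.6058 mol Br): C 6.001, H 13.002, Br 1.000
Ratio ≈ 6:13:1, so the empirical formula is C6H13Br

C6H13Br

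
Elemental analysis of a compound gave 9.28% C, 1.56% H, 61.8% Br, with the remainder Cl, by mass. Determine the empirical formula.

CH2BrCl

Assume 100 g: 9.28 g C, 1.56 g H, 61.8 g Br, 27.36 g Cl.
n(C) = 9.28/12.01 = 0.7727, n(H) = 1.56/1.008 = 1.548, n(Br) = 61.8/79.90 = 0.7735, n(Cl) = 27.36/35.45 = 0.7718
Divide by the smallest (0.7718 mol Cl): C 1.001, H 2.005, Br 1.002, Cl 1.000
→ CH2BrCl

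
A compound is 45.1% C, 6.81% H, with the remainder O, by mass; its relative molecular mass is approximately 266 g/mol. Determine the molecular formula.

C10H18O8

Assume 100 g: 45.1 g C, 6.81 g H, 48.09 g O.
C: 45.1 g ÷ 12.01 g/mol = 3.755 mol
H: 6.81 g ÷ 1.008 g/mol = 6.756 mol
O: 48.09 g ÷ 16.00 g/mol = 3.006 mol
Smallest is O at 3.006 mol; normalising gives C 1.249, H 2.248, O 1.000
×4: C 5.00, H 8.99, O 4.00 → C5H9O4
Empirical-formula mass = 133.12 g/mol
n = 266 / 133.12 = 2.00 ≈ 2
Molecular formula = (C5H9O4)×2 = C10H18O8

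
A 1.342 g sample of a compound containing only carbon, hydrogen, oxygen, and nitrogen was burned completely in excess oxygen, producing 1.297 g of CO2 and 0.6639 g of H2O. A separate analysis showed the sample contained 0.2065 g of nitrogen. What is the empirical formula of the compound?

mol C = 1.297 / 44.01 = 0.02947; mass C = 0.02947 × 12.01 = 0.3539 g
mol H = 2 × (0.6639 / 18.02) = 0.07368; mass H = 0.07368 × 1.008 = 0.07427 g
mol N = 0.2065 / 14.01 = 0.01474
mass O = 1.342 − (0.6347) = 0.7073 g → mol O = 0.04421
Divide by the smallest (0.01474 mol N): C 1.999, H 4.999, N 1.000, O 2.999
→ C2H5NO3

C2H5NO3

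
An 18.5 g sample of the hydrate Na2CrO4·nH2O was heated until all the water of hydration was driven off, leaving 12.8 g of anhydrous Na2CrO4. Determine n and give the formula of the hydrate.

Mass of water lost = 18.5 − 12.8 = 5.7 g → 5.7 / 18.02 = 0.3163 mol H2O
Molar mass of Na2CrO4 = 161.98 g/mol → mol Na2CrO4 = 12.8 / 161.98 = 0.07902
n = 0.3163 / 0.07902 = 4.00 ≈ 4 → Na2CrO4·4H2O

Na2CrO4·4H2O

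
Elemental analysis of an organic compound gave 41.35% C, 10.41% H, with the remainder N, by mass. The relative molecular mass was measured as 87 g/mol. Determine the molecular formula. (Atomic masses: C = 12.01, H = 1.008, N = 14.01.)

Assume 100 g: 41.35 g C, 10.41 g H, 48.24 g N.
C: 41.35 g ÷ 12.01 g/mol = 3.443 mol
H: 10.41 g ÷ 1.008 g/mol = 10.33 mol
N: 48.24 g ÷ 14.01 g/mol = 3.443 mol
Smallest is C at 3.443 mol; normalising gives C 1.000, H 3.000, N 1.000
Ratio ≈ 1:3:1, so the empirical formula is CH3N
Empirical-formula mass = 29.04 g/mol
n = 87 / 29.04 = 3.00 ≈ 3
Molecular formula = (CH3N)×3 = C3H9N3

C3H9N3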